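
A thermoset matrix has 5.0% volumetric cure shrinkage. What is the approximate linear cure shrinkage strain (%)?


Linear shrinkage ≈ vol_shrink/3 = 5.0/3 = 1.667%

1.667%


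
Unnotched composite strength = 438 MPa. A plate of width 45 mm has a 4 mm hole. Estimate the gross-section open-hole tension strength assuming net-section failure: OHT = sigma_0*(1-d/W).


OHT = sigma_0*(1-d/W) = 438*(1-4/45) = 399.1 MPa

399.1 MPa


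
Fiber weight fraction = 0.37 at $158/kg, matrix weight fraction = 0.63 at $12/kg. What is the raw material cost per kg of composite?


Cost = cost_f*Wf + cost_m*Wm = 158*0.37 + 12*0.63 = $66.02/kg

$66.02/kg


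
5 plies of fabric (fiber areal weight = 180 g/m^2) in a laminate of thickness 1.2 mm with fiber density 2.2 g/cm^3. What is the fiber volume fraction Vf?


Vf = n * FAW / (rho_f * h * 1000) = 5 * 180 / (2.2 * 1.2 * 1000) = 0.3409

0.3409


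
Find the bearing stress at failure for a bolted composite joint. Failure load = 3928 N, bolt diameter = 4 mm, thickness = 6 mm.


sigma_br = F/(d*h) = 3928/(4*6) = 163.7 MPa

163.7 MPa


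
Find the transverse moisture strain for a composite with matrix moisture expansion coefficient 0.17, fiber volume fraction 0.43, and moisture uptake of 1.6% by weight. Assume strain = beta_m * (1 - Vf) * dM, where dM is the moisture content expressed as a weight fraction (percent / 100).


dM = 1.6/100 = 0.016
strain = beta_m * (1-Vf) * dM = 0.17 * 0.57 * 0.016 = 0.0015504

0.0015504


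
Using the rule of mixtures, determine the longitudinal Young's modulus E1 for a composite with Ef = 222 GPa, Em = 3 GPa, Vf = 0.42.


E1 = Ef*Vf + Em*(1-Vf) = 222*0.42 + 3*0.58 = 94.98 GPa

94.98 GPa


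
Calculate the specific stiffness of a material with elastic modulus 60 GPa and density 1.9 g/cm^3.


Specific stiffness = E/rho = 60/1.9 = 31.6 GPa/(g/cm^3)

31.6 GPa/(g/cm^3)


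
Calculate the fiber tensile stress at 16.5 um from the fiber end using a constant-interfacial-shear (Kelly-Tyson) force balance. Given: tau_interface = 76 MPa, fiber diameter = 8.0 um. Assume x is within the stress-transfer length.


Force balance: sigma_f * (pi*d^2/4) = tau * (pi*d) * x  ->  sigma_f = 4 * tau * x / d
sigma_f = 4 * 76 * 16.5 / 8.0 = 627.0 MPa

627.0 MPa


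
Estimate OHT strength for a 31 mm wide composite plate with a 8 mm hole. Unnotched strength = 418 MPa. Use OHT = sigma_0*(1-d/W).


OHT = sigma_0*(1-d/W) = 418*(1-8/31) = 310.1 MPa

310.1 MPa


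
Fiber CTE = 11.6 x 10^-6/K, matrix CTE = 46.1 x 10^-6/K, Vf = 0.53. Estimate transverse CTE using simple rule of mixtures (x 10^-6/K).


alpha_2 = alpha_f*Vf + alpha_m*(1-Vf) = 11.6*0.53 + 46.1*0.47 = 27.8 x 10^-6/K

27.8 x 10^-6/K


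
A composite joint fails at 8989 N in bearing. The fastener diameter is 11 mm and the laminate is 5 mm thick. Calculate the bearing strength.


sigma_br = F/(d*h) = 8989/(11*5) = 163.4 MPa

163.4 MPa


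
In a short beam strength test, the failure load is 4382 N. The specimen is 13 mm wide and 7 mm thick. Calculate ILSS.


ILSS = 3F/(4bh) = 3*4382/(4*13*7) = 36.12 MPa

36.12 MPa


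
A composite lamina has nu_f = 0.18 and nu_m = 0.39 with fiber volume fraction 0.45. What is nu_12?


nu_12 = nu_f*Vf + nu_m*(1-Vf) = 0.18*0.45 + 0.39*0.55 = 0.2955

0.2955


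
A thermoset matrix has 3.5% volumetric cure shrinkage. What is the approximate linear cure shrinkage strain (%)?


Linear shrinkage ≈ vol_shrink/3 = 3.5/3 = 1.167%

1.167%


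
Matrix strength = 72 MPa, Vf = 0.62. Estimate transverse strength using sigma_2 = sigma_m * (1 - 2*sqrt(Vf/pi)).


factor = 1 - 2*sqrt(0.62/pi) = 0.1115
sigma_2 = 72 * 0.1115 = 8.03 MPa

8.03 MPa


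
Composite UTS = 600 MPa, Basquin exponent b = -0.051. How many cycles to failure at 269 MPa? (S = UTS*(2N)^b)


N = 0.5 * (S/UTS)^(1/b) = 0.5 * (269/600)^(1/-0.051) = 3.3910e+06 cycles

3.3910e+06 cycles


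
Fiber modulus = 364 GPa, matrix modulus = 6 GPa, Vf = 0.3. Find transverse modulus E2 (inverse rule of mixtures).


1/E2 = Vf/Ef + (1-Vf)/Em = 0.3/364 + 0.7/6
E2 = 8.51 GPa

8.51 GPa


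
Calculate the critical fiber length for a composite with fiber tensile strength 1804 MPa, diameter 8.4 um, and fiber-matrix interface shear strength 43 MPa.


Lc = sigma_f * d / (2 * tau_i) = 1804 * 8.4 / (2 * 43) = 176.2 um

176.2 um


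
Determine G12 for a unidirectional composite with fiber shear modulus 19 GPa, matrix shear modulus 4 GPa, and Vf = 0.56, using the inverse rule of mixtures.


1/G12 = Vf/Gf + (1-Vf)/Gm = 0.56/19 + 0.44/4
G12 = 7.17 GPa

7.17 GPa


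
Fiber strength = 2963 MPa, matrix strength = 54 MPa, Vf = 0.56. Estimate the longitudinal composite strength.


sigma_1 = sigma_f*Vf + sigma_m*(1-Vf) = 2963*0.56 + 54*0.44 = 1683.0 MPa

1683.0 MPa


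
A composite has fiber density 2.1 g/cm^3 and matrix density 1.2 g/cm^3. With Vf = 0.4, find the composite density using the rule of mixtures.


rho_c = rho_f*Vf + rho_m*(1-Vf) = 2.1*0.4 + 1.2*0.6 = 1.56 g/cm^3

1.56 g/cm^3


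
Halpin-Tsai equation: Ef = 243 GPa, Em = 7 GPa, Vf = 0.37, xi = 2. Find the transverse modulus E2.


eta = (Ef/Em - 1)/(Ef/Em + xi) = (34.7143 - 1)/(34.7143 + 2) = 0.9183
E2 = Em*(1+xi*eta*Vf)/(1-eta*Vf) = 17.81 GPa

17.81 GPa


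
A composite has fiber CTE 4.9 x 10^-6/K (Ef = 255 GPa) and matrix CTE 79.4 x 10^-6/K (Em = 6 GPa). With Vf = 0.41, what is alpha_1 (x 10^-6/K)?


E1 = Ef*Vf + Em*(1-Vf) = 108.09
alpha_1 = (alpha_f*Ef*Vf + alpha_m*Em*(1-Vf))/E1 = 7.34 x 10^-6/K

7.34 x 10^-6/K


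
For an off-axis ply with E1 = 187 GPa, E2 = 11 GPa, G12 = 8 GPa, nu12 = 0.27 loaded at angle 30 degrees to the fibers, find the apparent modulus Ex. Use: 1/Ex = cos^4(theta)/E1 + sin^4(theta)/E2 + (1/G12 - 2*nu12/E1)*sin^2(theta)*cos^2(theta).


cos^4(30) = 0.5625, sin^4(30) = 0.0625, sin^2(30)*cos^2(30) = 0.1875
1/G12 - 2*nu12/E1 = 1/8 - 2*0.27/187 = 0.122112 GPa^-1
1/Ex = 0.5625/187 + 0.0625/11 + 0.122112*0.1875 = 0.0315859 GPa^-1
Ex = 31.66 GPa

31.66 GPa


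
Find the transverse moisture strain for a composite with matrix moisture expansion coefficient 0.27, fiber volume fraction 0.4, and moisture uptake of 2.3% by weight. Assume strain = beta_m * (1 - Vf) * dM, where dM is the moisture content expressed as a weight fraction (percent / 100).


dM = 2.3/100 = 0.023
strain = beta_m * (1-Vf) * dM = 0.27 * 0.6 * 0.023 = 0.003726

0.003726


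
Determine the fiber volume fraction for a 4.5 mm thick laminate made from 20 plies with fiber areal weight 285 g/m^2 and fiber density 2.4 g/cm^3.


Vf = n * FAW / (rho_f * h * 1000) = 20 * 285 / (2.4 * 4.5 * 1000) = 0.5278

0.5278


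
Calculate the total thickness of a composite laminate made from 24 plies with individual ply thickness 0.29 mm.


h = n * t_ply = 24 * 0.29 = 6.96 mm

6.96 mm


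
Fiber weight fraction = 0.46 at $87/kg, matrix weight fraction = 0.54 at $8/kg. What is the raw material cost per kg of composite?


Cost = cost_f*Wf + cost_m*Wm = 87*0.46 + 8*0.54 = $44.34/kg

$44.34/kg


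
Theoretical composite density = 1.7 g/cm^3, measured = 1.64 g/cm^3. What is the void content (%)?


Void% = (rho_theo - rho_actual)/rho_theo * 100 = (1.7 - 1.64)/1.7 * 100 = 3.53%

3.53%


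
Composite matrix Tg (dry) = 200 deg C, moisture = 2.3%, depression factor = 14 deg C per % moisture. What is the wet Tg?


Tg_wet = Tg_dry - k*moisture = 200 - 14*2.3 = 167.8 deg C

167.8 deg C


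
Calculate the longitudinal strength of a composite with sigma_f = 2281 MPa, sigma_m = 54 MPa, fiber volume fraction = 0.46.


sigma_1 = sigma_f*Vf + sigma_m*(1-Vf) = 2281*0.46 + 54*0.54 = 1078.4 MPa

1078.4 MPa


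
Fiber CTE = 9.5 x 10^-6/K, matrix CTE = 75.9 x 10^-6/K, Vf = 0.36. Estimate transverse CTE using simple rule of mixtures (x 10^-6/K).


alpha_2 = alpha_f*Vf + alpha_m*(1-Vf) = 9.5*0.36 + 75.9*0.64 = 52.0 x 10^-6/K

52.0 x 10^-6/K


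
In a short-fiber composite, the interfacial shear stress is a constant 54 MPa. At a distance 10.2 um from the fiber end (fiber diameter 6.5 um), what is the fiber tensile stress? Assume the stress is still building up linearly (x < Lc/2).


Force balance: sigma_f * (pi*d^2/4) = tau * (pi*d) * x  ->  sigma_f = 4 * tau * x / d
sigma_f = 4 * 54 * 10.2 / 6.5 = 339.0 MPa

339.0 MPa


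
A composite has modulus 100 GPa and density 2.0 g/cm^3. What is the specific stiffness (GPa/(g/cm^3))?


Specific stiffness = E/rho = 100/2.0 = 50.0 GPa/(g/cm^3)

50.0 GPa/(g/cm^3)


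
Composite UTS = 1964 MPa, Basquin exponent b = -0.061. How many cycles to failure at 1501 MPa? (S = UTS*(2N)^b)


N = 0.5 * (S/UTS)^(1/b) = 0.5 * (1501/1964)^(1/-0.061) = 41.0281 cycles

41.0281 cycles


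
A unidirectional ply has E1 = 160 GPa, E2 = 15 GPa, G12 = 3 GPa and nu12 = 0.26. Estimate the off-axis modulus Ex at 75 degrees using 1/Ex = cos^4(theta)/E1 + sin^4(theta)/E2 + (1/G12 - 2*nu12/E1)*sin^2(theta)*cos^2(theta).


cos^4(75) = 0.004487, sin^4(75) = 0.870513, sin^2(75)*cos^2(75) = 0.0625
1/G12 - 2*nu12/E1 = 1/3 - 2*0.26/160 = 0.330083 GPa^-1
1/Ex = 0.004487/160 + 0.870513/15 + 0.330083*0.0625 = 0.0786924 GPa^-1
Ex = 12.71 GPa

12.71 GPa


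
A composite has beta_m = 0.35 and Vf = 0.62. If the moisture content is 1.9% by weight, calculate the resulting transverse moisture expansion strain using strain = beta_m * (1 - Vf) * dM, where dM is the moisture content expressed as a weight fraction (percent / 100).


dM = 1.9/100 = 0.019
strain = beta_m * (1-Vf) * dM = 0.35 * 0.38 * 0.019 = 0.002527

0.002527


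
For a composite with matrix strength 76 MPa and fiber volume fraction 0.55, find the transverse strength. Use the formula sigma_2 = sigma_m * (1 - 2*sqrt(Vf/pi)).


factor = 1 - 2*sqrt(0.55/pi) = 0.1632
sigma_2 = 76 * 0.1632 = 12.4 MPa

12.4 MPa


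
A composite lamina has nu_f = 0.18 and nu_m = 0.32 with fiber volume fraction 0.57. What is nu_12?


nu_12 = nu_f*Vf + nu_m*(1-Vf) = 0.18*0.57 + 0.32*0.43 = 0.2402

0.2402


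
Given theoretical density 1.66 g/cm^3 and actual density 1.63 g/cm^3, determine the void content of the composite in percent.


Void% = (rho_theo - rho_actual)/rho_theo * 100 = (1.66 - 1.63)/1.66 * 100 = 1.81%

1.81%


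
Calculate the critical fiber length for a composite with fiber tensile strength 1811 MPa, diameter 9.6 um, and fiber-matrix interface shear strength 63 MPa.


Lc = sigma_f * d / (2 * tau_i) = 1811 * 9.6 / (2 * 63) = 138.0 um

138.0 um


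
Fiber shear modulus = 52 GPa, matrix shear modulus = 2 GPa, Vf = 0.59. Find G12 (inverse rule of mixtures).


1/G12 = Vf/Gf + (1-Vf)/Gm = 0.59/52 + 0.41/2
G12 = 4.62 GPa

4.62 GPa


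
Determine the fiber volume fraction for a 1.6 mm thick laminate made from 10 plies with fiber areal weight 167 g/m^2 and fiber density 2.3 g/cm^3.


Vf = n * FAW / (rho_f * h * 1000) = 10 * 167 / (2.3 * 1.6 * 1000) = 0.4538

0.4538


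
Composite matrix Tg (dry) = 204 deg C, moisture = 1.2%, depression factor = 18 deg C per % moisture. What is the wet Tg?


Tg_wet = Tg_dry - k*moisture = 204 - 18*1.2 = 182.4 deg C

182.4 deg C


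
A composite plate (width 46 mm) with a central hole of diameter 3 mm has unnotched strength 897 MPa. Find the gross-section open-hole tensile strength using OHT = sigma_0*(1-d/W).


OHT = sigma_0*(1-d/W) = 897*(1-3/46) = 838.5 MPa

838.5 MPa


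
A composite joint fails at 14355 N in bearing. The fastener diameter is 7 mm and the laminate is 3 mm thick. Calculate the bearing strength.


sigma_br = F/(d*h) = 14355/(7*3) = 683.6 MPa

683.6 MPa


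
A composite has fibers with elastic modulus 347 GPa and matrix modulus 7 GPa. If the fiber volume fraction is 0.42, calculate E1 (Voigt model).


E1 = Ef*Vf + Em*(1-Vf) = 347*0.42 + 7*0.58 = 149.8 GPa

149.8 GPa


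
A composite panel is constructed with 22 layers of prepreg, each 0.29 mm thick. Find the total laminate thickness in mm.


h = n * t_ply = 22 * 0.29 = 6.38 mm

6.38 mm


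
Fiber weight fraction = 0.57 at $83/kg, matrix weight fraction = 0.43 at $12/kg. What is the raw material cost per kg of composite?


Cost = cost_f*Wf + cost_m*Wm = 83*0.57 + 12*0.43 = $52.47/kg

$52.47/kg


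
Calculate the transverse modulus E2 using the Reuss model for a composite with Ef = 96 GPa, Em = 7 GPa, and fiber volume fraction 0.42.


1/E2 = Vf/Ef + (1-Vf)/Em = 0.42/96 + 0.58/7
E2 = 11.46 GPa

11.46 GPa


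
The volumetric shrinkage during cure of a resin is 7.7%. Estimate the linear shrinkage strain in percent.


Linear shrinkage ≈ vol_shrink/3 = 7.7/3 = 2.567%

2.567%


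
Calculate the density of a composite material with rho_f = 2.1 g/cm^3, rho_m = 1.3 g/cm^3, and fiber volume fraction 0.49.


rho_c = rho_f*Vf + rho_m*(1-Vf) = 2.1*0.49 + 1.3*0.51 = 1.692 g/cm^3

1.692 g/cm^3


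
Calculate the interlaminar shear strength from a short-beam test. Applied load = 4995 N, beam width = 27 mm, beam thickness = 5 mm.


ILSS = 3F/(4bh) = 3*4995/(4*27*5) = 27.75 MPa

27.75 MPa


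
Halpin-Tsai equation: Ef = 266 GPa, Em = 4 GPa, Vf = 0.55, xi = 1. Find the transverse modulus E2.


eta = (Ef/Em - 1)/(Ef/Em + xi) = (66.5 - 1)/(66.5 + 1) = 0.9704
E2 = Em*(1+xi*eta*Vf)/(1-eta*Vf) = 13.16 GPa

13.16 GPa


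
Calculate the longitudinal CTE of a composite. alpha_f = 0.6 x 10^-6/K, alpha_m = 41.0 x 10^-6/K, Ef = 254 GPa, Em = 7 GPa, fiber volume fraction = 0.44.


E1 = Ef*Vf + Em*(1-Vf) = 115.68
alpha_1 = (alpha_f*Ef*Vf + alpha_m*Em*(1-Vf))/E1 = 1.97 x 10^-6/K

1.97 x 10^-6/K


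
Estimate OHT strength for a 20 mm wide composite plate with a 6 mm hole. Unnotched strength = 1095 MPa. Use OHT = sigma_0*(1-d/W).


OHT = sigma_0*(1-d/W) = 1095*(1-6/20) = 766.5 MPa

766.5 MPa


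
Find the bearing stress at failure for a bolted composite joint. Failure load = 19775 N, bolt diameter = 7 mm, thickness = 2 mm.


sigma_br = F/(d*h) = 19775/(7*2) = 1412.5 MPa

1412.5 MPa


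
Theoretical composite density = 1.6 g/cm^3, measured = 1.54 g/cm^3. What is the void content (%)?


Void% = (rho_theo - rho_actual)/rho_theo * 100 = (1.6 - 1.54)/1.6 * 100 = 3.75%

3.75%


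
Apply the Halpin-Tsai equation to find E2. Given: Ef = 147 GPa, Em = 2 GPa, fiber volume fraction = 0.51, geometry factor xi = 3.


eta = (Ef/Em - 1)/(Ef/Em + xi) = (73.5 - 1)/(73.5 + 3) = 0.9477
E2 = Em*(1+xi*eta*Vf)/(1-eta*Vf) = 9.48 GPa

9.48 GPa


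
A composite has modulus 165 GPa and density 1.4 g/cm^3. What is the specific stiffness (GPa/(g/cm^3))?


Specific stiffness = E/rho = 165/1.4 = 117.9 GPa/(g/cm^3)

117.9 GPa/(g/cm^3)


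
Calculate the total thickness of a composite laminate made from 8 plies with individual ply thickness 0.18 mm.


h = n * t_ply = 8 * 0.18 = 1.44 mm

1.44 mm


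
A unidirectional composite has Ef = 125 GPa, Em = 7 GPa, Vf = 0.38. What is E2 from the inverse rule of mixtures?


1/E2 = Vf/Ef + (1-Vf)/Em = 0.38/125 + 0.62/7
E2 = 10.92 GPa

10.92 GPa


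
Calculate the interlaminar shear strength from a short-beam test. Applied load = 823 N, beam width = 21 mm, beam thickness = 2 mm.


ILSS = 3F/(4bh) = 3*823/(4*21*2) = 14.7 MPa

14.7 MPa


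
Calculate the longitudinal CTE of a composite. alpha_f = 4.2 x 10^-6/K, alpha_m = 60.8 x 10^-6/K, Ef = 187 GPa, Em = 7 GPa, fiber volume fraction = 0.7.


E1 = Ef*Vf + Em*(1-Vf) = 133.0
alpha_1 = (alpha_f*Ef*Vf + alpha_m*Em*(1-Vf))/E1 = 5.09 x 10^-6/K

5.09 x 10^-6/K


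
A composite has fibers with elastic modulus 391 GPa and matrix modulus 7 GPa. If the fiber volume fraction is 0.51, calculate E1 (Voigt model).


E1 = Ef*Vf + Em*(1-Vf) = 391*0.51 + 7*0.49 = 202.84 GPa

202.84 GPa


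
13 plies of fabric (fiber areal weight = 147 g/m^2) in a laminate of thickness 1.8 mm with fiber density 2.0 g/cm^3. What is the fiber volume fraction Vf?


Vf = n * FAW / (rho_f * h * 1000) = 13 * 147 / (2.0 * 1.8 * 1000) = 0.5308

0.5308


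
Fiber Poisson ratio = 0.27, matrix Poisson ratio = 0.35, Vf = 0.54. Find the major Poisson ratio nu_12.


nu_12 = nu_f*Vf + nu_m*(1-Vf) = 0.27*0.54 + 0.35*0.46 = 0.3068

0.3068


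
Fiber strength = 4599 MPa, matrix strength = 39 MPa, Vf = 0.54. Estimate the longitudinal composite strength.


sigma_1 = sigma_f*Vf + sigma_m*(1-Vf) = 4599*0.54 + 39*0.46 = 2501.4 MPa

2501.4 MPa


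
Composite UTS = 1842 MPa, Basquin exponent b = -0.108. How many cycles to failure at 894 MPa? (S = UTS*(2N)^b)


N = 0.5 * (S/UTS)^(1/b) = 0.5 * (894/1842)^(1/-0.108) = 403.5840 cycles

403.5840 cycles


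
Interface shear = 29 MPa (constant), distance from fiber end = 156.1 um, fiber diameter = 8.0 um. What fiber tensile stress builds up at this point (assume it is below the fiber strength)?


Force balance: sigma_f * (pi*d^2/4) = tau * (pi*d) * x  ->  sigma_f = 4 * tau * x / d
sigma_f = 4 * 29 * 156.1 / 8.0 = 2263.5 MPa

2263.5 MPa


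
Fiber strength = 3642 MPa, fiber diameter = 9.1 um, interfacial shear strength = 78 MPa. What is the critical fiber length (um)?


Lc = sigma_f * d / (2 * tau_i) = 3642 * 9.1 / (2 * 78) = 212.5 um

212.5 um


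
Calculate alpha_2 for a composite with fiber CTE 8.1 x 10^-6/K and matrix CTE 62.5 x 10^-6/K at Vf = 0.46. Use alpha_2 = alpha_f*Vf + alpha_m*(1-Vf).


alpha_2 = alpha_f*Vf + alpha_m*(1-Vf) = 8.1*0.46 + 62.5*0.54 = 37.5 x 10^-6/K

37.5 x 10^-6/K


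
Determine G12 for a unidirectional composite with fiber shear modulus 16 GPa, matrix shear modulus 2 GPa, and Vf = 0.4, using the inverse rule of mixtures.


1/G12 = Vf/Gf + (1-Vf)/Gm = 0.4/16 + 0.6/2
G12 = 3.08 GPa

3.08 GPa


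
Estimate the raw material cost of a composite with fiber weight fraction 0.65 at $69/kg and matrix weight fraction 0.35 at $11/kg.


Cost = cost_f*Wf + cost_m*Wm = 69*0.65 + 11*0.35 = $48.7/kg

$48.7/kg


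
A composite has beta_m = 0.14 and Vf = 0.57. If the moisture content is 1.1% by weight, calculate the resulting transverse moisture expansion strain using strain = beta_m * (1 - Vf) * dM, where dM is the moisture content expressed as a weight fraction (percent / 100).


dM = 1.1/100 = 0.011
strain = beta_m * (1-Vf) * dM = 0.14 * 0.43 * 0.011 = 0.0006622

0.0006622


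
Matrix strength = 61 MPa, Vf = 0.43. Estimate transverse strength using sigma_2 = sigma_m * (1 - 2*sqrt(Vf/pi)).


factor = 1 - 2*sqrt(0.43/pi) = 0.2601
sigma_2 = 61 * 0.2601 = 15.86 MPa

15.86 MPa


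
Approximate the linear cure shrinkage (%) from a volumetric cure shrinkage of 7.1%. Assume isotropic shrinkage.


Linear shrinkage ≈ vol_shrink/3 = 7.1/3 = 2.367%

2.367%


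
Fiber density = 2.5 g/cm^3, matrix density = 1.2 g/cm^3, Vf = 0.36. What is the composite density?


rho_c = rho_f*Vf + rho_m*(1-Vf) = 2.5*0.36 + 1.2*0.64 = 1.668 g/cm^3

1.668 g/cm^3


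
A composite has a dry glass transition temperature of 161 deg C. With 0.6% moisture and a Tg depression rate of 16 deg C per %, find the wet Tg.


Tg_wet = Tg_dry - k*moisture = 161 - 16*0.6 = 151.4 deg C

151.4 deg C


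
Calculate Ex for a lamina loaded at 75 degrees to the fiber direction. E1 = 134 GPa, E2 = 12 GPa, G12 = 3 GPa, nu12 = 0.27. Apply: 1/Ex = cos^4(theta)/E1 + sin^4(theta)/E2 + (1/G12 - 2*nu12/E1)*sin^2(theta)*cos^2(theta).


cos^4(75) = 0.004487, sin^4(75) = 0.870513, sin^2(75)*cos^2(75) = 0.0625
1/G12 - 2*nu12/E1 = 1/3 - 2*0.27/134 = 0.329303 GPa^-1
1/Ex = 0.004487/134 + 0.870513/12 + 0.329303*0.0625 = 0.0931577 GPa^-1
Ex = 10.73 GPa

10.73 GPa


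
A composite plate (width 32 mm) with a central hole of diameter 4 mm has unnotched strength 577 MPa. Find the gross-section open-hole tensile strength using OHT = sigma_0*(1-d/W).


OHT = sigma_0*(1-d/W) = 577*(1-4/32) = 504.9 MPa

504.9 MPa


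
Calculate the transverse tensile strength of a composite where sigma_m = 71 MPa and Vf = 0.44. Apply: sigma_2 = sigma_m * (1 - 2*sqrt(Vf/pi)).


factor = 1 - 2*sqrt(0.44/pi) = 0.2515
sigma_2 = 71 * 0.2515 = 17.86 MPa

17.86 MPa


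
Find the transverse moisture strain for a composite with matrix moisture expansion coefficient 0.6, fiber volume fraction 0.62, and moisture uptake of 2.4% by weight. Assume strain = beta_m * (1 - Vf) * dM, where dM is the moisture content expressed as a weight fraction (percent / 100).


dM = 2.4/100 = 0.024
strain = beta_m * (1-Vf) * dM = 0.6 * 0.38 * 0.024 = 0.005472

0.005472


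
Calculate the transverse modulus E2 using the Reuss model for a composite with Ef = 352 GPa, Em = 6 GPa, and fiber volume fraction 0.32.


1/E2 = Vf/Ef + (1-Vf)/Em = 0.32/352 + 0.68/6
E2 = 8.75 GPa

8.75 GPa


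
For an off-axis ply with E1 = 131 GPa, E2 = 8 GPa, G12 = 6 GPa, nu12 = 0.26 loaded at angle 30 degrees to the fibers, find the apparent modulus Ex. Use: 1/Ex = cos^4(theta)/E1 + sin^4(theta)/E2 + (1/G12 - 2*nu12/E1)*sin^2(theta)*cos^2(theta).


cos^4(30) = 0.5625, sin^4(30) = 0.0625, sin^2(30)*cos^2(30) = 0.1875
1/G12 - 2*nu12/E1 = 1/6 - 2*0.26/131 = 0.162697 GPa^-1
1/Ex = 0.5625/131 + 0.0625/8 + 0.162697*0.1875 = 0.0426121 GPa^-1
Ex = 23.47 GPa

23.47 GPa


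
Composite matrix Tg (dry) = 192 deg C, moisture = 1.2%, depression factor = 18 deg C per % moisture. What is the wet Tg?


Tg_wet = Tg_dry - k*moisture = 192 - 18*1.2 = 170.4 deg C

170.4 deg C


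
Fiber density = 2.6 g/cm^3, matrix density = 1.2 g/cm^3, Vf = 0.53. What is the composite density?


rho_c = rho_f*Vf + rho_m*(1-Vf) = 2.6*0.53 + 1.2*0.47 = 1.942 g/cm^3

1.942 g/cm^3


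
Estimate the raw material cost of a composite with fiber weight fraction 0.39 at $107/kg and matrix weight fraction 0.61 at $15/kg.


Cost = cost_f*Wf + cost_m*Wm = 107*0.39 + 15*0.61 = $50.88/kg

$50.88/kg


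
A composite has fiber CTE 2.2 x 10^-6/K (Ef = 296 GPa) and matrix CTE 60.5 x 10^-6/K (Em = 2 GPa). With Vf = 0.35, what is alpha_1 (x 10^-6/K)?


E1 = Ef*Vf + Em*(1-Vf) = 104.9
alpha_1 = (alpha_f*Ef*Vf + alpha_m*Em*(1-Vf))/E1 = 2.92 x 10^-6/K

2.92 x 10^-6/K


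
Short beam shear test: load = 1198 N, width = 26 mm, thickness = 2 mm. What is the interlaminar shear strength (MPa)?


ILSS = 3F/(4bh) = 3*1198/(4*26*2) = 17.28 MPa

17.28 MPa


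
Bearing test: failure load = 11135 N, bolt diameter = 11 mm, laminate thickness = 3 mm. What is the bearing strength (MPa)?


sigma_br = F/(d*h) = 11135/(11*3) = 337.4 MPa

337.4 MPa


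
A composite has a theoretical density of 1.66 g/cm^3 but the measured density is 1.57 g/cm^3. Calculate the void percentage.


Void% = (rho_theo - rho_actual)/rho_theo * 100 = (1.66 - 1.57)/1.66 * 100 = 5.42%

5.42%


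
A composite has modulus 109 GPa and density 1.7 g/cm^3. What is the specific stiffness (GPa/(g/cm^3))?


Specific stiffness = E/rho = 109/1.7 = 64.1 GPa/(g/cm^3)

64.1 GPa/(g/cm^3)


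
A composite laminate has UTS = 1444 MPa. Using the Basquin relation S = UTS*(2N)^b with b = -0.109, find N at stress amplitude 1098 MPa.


N = 0.5 * (S/UTS)^(1/b) = 0.5 * (1098/1444)^(1/-0.109) = 6.1715 cycles

6.1715 cycles


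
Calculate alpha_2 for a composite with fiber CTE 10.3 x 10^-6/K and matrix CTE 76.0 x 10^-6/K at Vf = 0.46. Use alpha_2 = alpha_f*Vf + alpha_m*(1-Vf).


alpha_2 = alpha_f*Vf + alpha_m*(1-Vf) = 10.3*0.46 + 76.0*0.54 = 45.8 x 10^-6/K

45.8 x 10^-6/K


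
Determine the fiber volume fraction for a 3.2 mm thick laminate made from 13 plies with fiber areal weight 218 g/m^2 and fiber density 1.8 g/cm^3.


Vf = n * FAW / (rho_f * h * 1000) = 13 * 218 / (1.8 * 3.2 * 1000) = 0.492

0.492


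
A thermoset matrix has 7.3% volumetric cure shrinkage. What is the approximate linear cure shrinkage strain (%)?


Linear shrinkage ≈ vol_shrink/3 = 7.3/3 = 2.433%

2.433%


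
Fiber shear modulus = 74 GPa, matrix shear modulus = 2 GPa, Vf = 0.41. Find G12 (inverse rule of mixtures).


1/G12 = Vf/Gf + (1-Vf)/Gm = 0.41/74 + 0.59/2
G12 = 3.33 GPa

3.33 GPa


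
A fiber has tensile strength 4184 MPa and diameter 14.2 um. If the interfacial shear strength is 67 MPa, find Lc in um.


Lc = sigma_f * d / (2 * tau_i) = 4184 * 14.2 / (2 * 67) = 443.4 um

443.4 um


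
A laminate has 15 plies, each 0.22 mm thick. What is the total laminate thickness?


h = n * t_ply = 15 * 0.22 = 3.3 mm

3.3 mm


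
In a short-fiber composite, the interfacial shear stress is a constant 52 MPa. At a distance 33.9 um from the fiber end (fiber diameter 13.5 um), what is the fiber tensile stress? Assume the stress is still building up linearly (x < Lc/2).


Force balance: sigma_f * (pi*d^2/4) = tau * (pi*d) * x  ->  sigma_f = 4 * tau * x / d
sigma_f = 4 * 52 * 33.9 / 13.5 = 522.3 MPa

522.3 MPa


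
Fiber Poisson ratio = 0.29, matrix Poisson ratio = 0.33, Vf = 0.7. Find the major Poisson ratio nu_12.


nu_12 = nu_f*Vf + nu_m*(1-Vf) = 0.29*0.7 + 0.33*0.3 = 0.302

0.302


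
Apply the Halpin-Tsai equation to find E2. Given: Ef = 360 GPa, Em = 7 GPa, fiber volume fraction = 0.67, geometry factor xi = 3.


eta = (Ef/Em - 1)/(Ef/Em + xi) = (51.4286 - 1)/(51.4286 + 3) = 0.9265
E2 = Em*(1+xi*eta*Vf)/(1-eta*Vf) = 52.83 GPa

52.83 GPa


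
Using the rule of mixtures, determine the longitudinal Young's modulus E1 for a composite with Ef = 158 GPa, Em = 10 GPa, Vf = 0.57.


E1 = Ef*Vf + Em*(1-Vf) = 158*0.57 + 10*0.43 = 94.36 GPa

94.36 GPa


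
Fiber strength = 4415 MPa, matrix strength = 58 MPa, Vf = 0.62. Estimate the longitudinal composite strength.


sigma_1 = sigma_f*Vf + sigma_m*(1-Vf) = 4415*0.62 + 58*0.38 = 2759.3 MPa

2759.3 MPa


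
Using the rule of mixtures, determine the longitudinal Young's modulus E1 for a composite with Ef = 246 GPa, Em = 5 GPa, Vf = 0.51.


E1 = Ef*Vf + Em*(1-Vf) = 246*0.51 + 5*0.49 = 127.91 GPa

127.91 GPa


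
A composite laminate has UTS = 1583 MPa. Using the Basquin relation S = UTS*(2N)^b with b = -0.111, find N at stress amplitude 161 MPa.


N = 0.5 * (S/UTS)^(1/b) = 0.5 * (161/1583)^(1/-0.111) = 4.3834e+08 cycles

4.3834e+08 cycles


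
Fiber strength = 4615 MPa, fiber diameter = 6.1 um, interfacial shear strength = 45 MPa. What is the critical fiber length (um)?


Lc = sigma_f * d / (2 * tau_i) = 4615 * 6.1 / (2 * 45) = 312.8 um

312.8 um


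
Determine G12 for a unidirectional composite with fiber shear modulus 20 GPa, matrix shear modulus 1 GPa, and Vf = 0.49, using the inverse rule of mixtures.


1/G12 = Vf/Gf + (1-Vf)/Gm = 0.49/20 + 0.51/1
G12 = 1.87 GPa

1.87 GPa


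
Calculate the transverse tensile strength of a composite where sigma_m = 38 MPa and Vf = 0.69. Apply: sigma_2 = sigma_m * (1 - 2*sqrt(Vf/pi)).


factor = 1 - 2*sqrt(0.69/pi) = 0.0627
sigma_2 = 38 * 0.0627 = 2.38 MPa

2.38 MPa


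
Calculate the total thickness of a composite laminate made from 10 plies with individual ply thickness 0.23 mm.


h = n * t_ply = 10 * 0.23 = 2.3 mm

2.3 mm


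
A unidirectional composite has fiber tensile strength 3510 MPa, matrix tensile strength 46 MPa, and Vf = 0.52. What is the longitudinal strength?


sigma_1 = sigma_f*Vf + sigma_m*(1-Vf) = 3510*0.52 + 46*0.48 = 1847.3 MPa

1847.3 MPa


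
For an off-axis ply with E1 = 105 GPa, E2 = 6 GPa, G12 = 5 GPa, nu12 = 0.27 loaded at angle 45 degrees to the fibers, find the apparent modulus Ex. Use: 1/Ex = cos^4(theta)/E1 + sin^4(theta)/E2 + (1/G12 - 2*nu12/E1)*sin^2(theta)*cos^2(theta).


cos^4(45) = 0.25, sin^4(45) = 0.25, sin^2(45)*cos^2(45) = 0.25
1/G12 - 2*nu12/E1 = 1/5 - 2*0.27/105 = 0.194857 GPa^-1
1/Ex = 0.25/105 + 0.25/6 + 0.194857*0.25 = 0.0927619 GPa^-1
Ex = 10.78 GPa

10.78 GPa


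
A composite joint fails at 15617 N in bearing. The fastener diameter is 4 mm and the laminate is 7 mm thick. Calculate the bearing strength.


sigma_br = F/(d*h) = 15617/(4*7) = 557.8 MPa

557.8 MPa


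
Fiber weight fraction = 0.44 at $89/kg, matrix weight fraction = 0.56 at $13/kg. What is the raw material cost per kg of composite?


Cost = cost_f*Wf + cost_m*Wm = 89*0.44 + 13*0.56 = $46.44/kg

$46.44/kg


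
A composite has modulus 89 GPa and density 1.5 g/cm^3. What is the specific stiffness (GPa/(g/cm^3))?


Specific stiffness = E/rho = 89/1.5 = 59.3 GPa/(g/cm^3)

59.3 GPa/(g/cm^3)


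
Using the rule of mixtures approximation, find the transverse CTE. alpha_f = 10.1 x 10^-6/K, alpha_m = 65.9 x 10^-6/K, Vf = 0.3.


alpha_2 = alpha_f*Vf + alpha_m*(1-Vf) = 10.1*0.3 + 65.9*0.7 = 49.2 x 10^-6/K

49.2 x 10^-6/K


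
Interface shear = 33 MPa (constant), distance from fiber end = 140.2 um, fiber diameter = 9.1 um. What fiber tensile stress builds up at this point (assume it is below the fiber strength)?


Force balance: sigma_f * (pi*d^2/4) = tau * (pi*d) * x  ->  sigma_f = 4 * tau * x / d
sigma_f = 4 * 33 * 140.2 / 9.1 = 2033.7 MPa

2033.7 MPa


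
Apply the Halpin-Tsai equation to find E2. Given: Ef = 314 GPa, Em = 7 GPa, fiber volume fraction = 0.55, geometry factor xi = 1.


eta = (Ef/Em - 1)/(Ef/Em + xi) = (44.8571 - 1)/(44.8571 + 1) = 0.9564
E2 = Em*(1+xi*eta*Vf)/(1-eta*Vf) = 22.54 GPa

22.54 GPa


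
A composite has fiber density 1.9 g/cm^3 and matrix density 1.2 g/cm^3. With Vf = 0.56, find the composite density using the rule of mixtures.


rho_c = rho_f*Vf + rho_m*(1-Vf) = 1.9*0.56 + 1.2*0.44 = 1.592 g/cm^3

1.592 g/cm^3


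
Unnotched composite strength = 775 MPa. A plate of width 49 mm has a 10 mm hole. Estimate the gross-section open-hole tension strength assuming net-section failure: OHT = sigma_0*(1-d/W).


OHT = sigma_0*(1-d/W) = 775*(1-10/49) = 616.8 MPa

616.8 MPa


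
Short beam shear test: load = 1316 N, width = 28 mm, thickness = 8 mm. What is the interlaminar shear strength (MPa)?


ILSS = 3F/(4bh) = 3*1316/(4*28*8) = 4.41 MPa

4.41 MPa


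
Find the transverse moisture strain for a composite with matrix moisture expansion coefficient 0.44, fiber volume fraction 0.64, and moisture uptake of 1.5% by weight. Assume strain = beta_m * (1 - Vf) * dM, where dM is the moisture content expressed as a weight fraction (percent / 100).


dM = 1.5/100 = 0.015
strain = beta_m * (1-Vf) * dM = 0.44 * 0.36 * 0.015 = 0.002376

0.002376


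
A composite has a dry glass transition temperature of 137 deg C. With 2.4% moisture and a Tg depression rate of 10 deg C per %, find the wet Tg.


Tg_wet = Tg_dry - k*moisture = 137 - 10*2.4 = 113.0 deg C

113.0 deg C


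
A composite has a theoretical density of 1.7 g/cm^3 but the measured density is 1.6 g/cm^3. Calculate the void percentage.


Void% = (rho_theo - rho_actual)/rho_theo * 100 = (1.7 - 1.6)/1.7 * 100 = 5.88%

5.88%


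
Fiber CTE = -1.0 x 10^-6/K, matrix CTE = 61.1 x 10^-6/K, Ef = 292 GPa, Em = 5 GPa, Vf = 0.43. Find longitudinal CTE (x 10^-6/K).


E1 = Ef*Vf + Em*(1-Vf) = 128.41
alpha_1 = (alpha_f*Ef*Vf + alpha_m*Em*(1-Vf))/E1 = 0.38 x 10^-6/K

0.38 x 10^-6/K


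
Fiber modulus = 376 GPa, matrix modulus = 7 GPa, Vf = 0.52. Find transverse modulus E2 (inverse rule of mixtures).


1/E2 = Vf/Ef + (1-Vf)/Em = 0.52/376 + 0.48/7
E2 = 14.3 GPa

14.3 GPa


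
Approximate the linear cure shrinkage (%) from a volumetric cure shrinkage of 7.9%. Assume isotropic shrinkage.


Linear shrinkage ≈ vol_shrink/3 = 7.9/3 = 2.633%

2.633%


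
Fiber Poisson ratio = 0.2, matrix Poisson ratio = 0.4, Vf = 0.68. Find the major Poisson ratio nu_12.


nu_12 = nu_f*Vf + nu_m*(1-Vf) = 0.2*0.68 + 0.4*0.32 = 0.264

0.264


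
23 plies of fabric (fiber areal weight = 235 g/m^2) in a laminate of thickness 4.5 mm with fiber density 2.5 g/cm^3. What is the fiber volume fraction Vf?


Vf = n * FAW / (rho_f * h * 1000) = 23 * 235 / (2.5 * 4.5 * 1000) = 0.4804

0.4804


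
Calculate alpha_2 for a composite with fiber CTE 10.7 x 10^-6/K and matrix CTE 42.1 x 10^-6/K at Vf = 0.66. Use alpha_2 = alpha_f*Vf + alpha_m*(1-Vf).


alpha_2 = alpha_f*Vf + alpha_m*(1-Vf) = 10.7*0.66 + 42.1*0.34 = 21.4 x 10^-6/K

21.4 x 10^-6/K


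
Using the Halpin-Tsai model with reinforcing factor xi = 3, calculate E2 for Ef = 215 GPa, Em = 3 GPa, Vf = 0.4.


eta = (Ef/Em - 1)/(Ef/Em + xi) = (71.6667 - 1)/(71.6667 + 3) = 0.9464
E2 = Em*(1+xi*eta*Vf)/(1-eta*Vf) = 10.31 GPa

10.31 GPa


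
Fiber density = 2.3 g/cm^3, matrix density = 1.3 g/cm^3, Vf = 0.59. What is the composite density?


rho_c = rho_f*Vf + rho_m*(1-Vf) = 2.3*0.59 + 1.3*0.41 = 1.89 g/cm^3

1.89 g/cm^3


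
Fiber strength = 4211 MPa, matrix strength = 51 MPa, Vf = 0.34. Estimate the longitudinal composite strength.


sigma_1 = sigma_f*Vf + sigma_m*(1-Vf) = 4211*0.34 + 51*0.66 = 1465.4 MPa

1465.4 MPa


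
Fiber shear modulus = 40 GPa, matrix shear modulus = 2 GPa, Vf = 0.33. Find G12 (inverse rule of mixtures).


1/G12 = Vf/Gf + (1-Vf)/Gm = 0.33/40 + 0.67/2
G12 = 2.91 GPa

2.91 GPa


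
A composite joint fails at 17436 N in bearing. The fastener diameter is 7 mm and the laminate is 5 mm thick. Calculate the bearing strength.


sigma_br = F/(d*h) = 17436/(7*5) = 498.2 MPa

498.2 MPa


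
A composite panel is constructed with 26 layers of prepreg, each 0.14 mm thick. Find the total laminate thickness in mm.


h = n * t_ply = 26 * 0.14 = 3.64 mm

3.64 mm


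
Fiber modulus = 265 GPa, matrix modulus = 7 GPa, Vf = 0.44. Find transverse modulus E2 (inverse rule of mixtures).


1/E2 = Vf/Ef + (1-Vf)/Em = 0.44/265 + 0.56/7
E2 = 12.25 GPa

12.25 GPa


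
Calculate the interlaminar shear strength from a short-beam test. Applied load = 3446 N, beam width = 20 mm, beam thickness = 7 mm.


ILSS = 3F/(4bh) = 3*3446/(4*20*7) = 18.46 MPa

18.46 MPa


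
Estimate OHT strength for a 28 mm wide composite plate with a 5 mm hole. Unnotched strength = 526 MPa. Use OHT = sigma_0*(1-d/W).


OHT = sigma_0*(1-d/W) = 526*(1-5/28) = 432.1 MPa

432.1 MPa


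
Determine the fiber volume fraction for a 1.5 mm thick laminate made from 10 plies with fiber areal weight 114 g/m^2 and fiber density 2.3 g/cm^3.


Vf = n * FAW / (rho_f * h * 1000) = 10 * 114 / (2.3 * 1.5 * 1000) = 0.3304

0.3304


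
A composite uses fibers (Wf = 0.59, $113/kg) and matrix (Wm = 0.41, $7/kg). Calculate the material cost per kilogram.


Cost = cost_f*Wf + cost_m*Wm = 113*0.59 + 7*0.41 = $69.54/kg

$69.54/kg


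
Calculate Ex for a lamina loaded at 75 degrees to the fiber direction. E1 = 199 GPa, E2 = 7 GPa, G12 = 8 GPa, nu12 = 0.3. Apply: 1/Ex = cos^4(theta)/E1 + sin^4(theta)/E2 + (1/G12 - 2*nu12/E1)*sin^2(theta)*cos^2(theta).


cos^4(75) = 0.004487, sin^4(75) = 0.870513, sin^2(75)*cos^2(75) = 0.0625
1/G12 - 2*nu12/E1 = 1/8 - 2*0.3/199 = 0.121985 GPa^-1
1/Ex = 0.004487/199 + 0.870513/7 + 0.121985*0.0625 = 0.1320056 GPa^-1
Ex = 7.58 GPa

7.58 GPa


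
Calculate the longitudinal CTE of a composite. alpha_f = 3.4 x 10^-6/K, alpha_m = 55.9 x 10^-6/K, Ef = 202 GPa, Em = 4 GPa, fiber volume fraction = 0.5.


E1 = Ef*Vf + Em*(1-Vf) = 103.0
alpha_1 = (alpha_f*Ef*Vf + alpha_m*Em*(1-Vf))/E1 = 4.42 x 10^-6/K

4.42 x 10^-6/K


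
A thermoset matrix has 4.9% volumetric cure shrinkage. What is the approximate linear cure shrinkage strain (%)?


Linear shrinkage ≈ vol_shrink/3 = 4.9/3 = 1.633%

1.633%


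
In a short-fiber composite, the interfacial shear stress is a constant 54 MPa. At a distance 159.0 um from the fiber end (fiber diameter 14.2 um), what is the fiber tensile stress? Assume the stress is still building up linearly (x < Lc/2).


Force balance: sigma_f * (pi*d^2/4) = tau * (pi*d) * x  ->  sigma_f = 4 * tau * x / d
sigma_f = 4 * 54 * 159.0 / 14.2 = 2418.6 MPa

2418.6 MPa


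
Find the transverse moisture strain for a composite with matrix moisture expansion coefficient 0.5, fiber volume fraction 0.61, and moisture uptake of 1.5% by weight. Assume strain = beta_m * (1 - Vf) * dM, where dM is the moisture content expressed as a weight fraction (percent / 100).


dM = 1.5/100 = 0.015
strain = beta_m * (1-Vf) * dM = 0.5 * 0.39 * 0.015 = 0.002925

0.002925


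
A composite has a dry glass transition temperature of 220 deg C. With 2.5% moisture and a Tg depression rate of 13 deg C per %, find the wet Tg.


Tg_wet = Tg_dry - k*moisture = 220 - 13*2.5 = 187.5 deg C

187.5 deg C


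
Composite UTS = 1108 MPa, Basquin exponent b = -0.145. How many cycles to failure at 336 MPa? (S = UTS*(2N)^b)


N = 0.5 * (S/UTS)^(1/b) = 0.5 * (336/1108)^(1/-0.145) = 1873.9864 cycles

1873.9864 cycles


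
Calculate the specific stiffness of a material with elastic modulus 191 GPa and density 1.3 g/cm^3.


Specific stiffness = E/rho = 191/1.3 = 146.9 GPa/(g/cm^3)

146.9 GPa/(g/cm^3)


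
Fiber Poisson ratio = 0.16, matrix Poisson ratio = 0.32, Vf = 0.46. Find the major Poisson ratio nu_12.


nu_12 = nu_f*Vf + nu_m*(1-Vf) = 0.16*0.46 + 0.32*0.54 = 0.2464

0.2464


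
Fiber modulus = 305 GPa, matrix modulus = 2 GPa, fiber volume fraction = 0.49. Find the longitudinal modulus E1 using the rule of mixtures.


E1 = Ef*Vf + Em*(1-Vf) = 305*0.49 + 2*0.51 = 150.47 GPa

150.47 GPa


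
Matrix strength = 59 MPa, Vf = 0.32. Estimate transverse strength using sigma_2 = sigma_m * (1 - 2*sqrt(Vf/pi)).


factor = 1 - 2*sqrt(0.32/pi) = 0.3617
sigma_2 = 59 * 0.3617 = 21.34 MPa

21.34 MPa


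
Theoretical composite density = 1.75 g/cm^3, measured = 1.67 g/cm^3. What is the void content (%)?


Void% = (rho_theo - rho_actual)/rho_theo * 100 = (1.75 - 1.67)/1.75 * 100 = 4.57%

4.57%


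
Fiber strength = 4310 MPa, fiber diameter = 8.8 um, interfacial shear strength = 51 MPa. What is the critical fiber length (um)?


Lc = sigma_f * d / (2 * tau_i) = 4310 * 8.8 / (2 * 51) = 371.8 um

371.8 um


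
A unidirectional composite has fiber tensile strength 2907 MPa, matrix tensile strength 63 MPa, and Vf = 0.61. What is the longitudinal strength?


sigma_1 = sigma_f*Vf + sigma_m*(1-Vf) = 2907*0.61 + 63*0.39 = 1797.8 MPa

1797.8 MPa


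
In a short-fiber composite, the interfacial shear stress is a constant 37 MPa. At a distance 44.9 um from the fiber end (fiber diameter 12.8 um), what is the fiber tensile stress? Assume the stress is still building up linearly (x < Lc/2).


Force balance: sigma_f * (pi*d^2/4) = tau * (pi*d) * x  ->  sigma_f = 4 * tau * x / d
sigma_f = 4 * 37 * 44.9 / 12.8 = 519.2 MPa

519.2 MPa


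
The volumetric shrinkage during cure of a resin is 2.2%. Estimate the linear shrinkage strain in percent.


Linear shrinkage ≈ vol_shrink/3 = 2.2/3 = 0.733%

0.733%


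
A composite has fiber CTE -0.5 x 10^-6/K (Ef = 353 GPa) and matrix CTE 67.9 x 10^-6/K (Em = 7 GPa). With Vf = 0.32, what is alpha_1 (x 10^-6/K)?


E1 = Ef*Vf + Em*(1-Vf) = 117.72
alpha_1 = (alpha_f*Ef*Vf + alpha_m*Em*(1-Vf))/E1 = 2.27 x 10^-6/K

2.27 x 10^-6/K


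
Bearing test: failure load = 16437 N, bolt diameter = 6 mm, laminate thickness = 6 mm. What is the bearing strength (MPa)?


sigma_br = F/(d*h) = 16437/(6*6) = 456.6 MPa

456.6 MPa


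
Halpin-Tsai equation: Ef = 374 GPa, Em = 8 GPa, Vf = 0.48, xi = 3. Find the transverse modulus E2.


eta = (Ef/Em - 1)/(Ef/Em + xi) = (46.75 - 1)/(46.75 + 3) = 0.9196
E2 = Em*(1+xi*eta*Vf)/(1-eta*Vf) = 33.29 GPa

33.29 GPa


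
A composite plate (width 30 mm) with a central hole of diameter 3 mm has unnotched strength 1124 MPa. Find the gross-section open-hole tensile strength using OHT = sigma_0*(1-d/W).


OHT = sigma_0*(1-d/W) = 1124*(1-3/30) = 1011.6 MPa

1011.6 MPa


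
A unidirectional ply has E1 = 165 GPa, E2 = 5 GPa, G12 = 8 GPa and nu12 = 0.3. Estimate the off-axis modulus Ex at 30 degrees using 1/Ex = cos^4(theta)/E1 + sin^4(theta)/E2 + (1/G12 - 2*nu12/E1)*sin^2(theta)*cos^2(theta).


cos^4(30) = 0.5625, sin^4(30) = 0.0625, sin^2(30)*cos^2(30) = 0.1875
1/G12 - 2*nu12/E1 = 1/8 - 2*0.3/165 = 0.121364 GPa^-1
1/Ex = 0.5625/165 + 0.0625/5 + 0.121364*0.1875 = 0.0386648 GPa^-1
Ex = 25.86 GPa

25.86 GPa


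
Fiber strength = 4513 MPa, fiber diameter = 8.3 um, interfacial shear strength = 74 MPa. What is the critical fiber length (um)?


Lc = sigma_f * d / (2 * tau_i) = 4513 * 8.3 / (2 * 74) = 253.1 um

253.1 um
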